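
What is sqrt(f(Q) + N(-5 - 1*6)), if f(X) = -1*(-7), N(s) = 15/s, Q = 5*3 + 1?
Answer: sqrt(682)/11 ≈ 2.3741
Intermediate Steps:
Q = 16 (Q = 15 + 1 = 16)
f(X) = 7
sqrt(f(Q) + N(-5 - 1*6)) = sqrt(7 + 15/(-5 - 1*6)) = sqrt(7 + 15/(-5 - 6)) = sqrt(7 + 15/(-11)) = sqrt(7 + 15*(-1/11)) = sqrt(7 - 15/11) = sqrt(62/11) = sqrt(682)/11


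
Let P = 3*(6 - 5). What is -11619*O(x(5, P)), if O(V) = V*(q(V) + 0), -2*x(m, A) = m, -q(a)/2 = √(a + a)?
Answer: -58095*I*√5 ≈ -1.299e+5*I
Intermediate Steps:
q(a) = -2*√2*√a (q(a) = -2*√(a + a) = -2*√2*√a)
P = 3 (P = 3*1 = 3)
x(m, A) = -m/2
O(V) = -2*√2*V^(3/2) (O(V) = V*(-2*√2*√V + 0) = V*(-2*√2*√V) = -2*√2*V^(3/2))
-11619*O(x(5, P)) = -(-23238)*√2*(-½*5)^(3/2) = -(-23238)*√2*(-5/2)^(3/2) = -(-23238)*√2*(-5*I*√10/4) = -58095*I*√5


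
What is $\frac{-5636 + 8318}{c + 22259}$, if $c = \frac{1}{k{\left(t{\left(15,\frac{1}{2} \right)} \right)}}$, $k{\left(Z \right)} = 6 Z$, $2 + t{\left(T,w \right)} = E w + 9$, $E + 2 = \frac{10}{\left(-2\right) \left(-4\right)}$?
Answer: $\frac{426438}{3539185} \approx 0.12049$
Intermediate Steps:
$E = - \frac{3}{4}$ ($E = -2 + \frac{10}{\left(-2\right) \left(-4\right)} = -2 + \frac{10}{8} = -2 + 10 \cdot \frac{1}{8} = -2 + \frac{5}{4} = - \frac{3}{4} \approx -0.75$)
$t{\left(T,w \right)} = 7 - \frac{3 w}{4}$ ($t{\left(T,w \right)} = -2 - \left(-9 + \frac{3 w}{4}\right) = 7 - \frac{3 w}{4}$)
$c = \frac{4}{159}$ ($c = \frac{1}{6 \left(7 - \frac{3}{4 \cdot 2}\right)} = \frac{1}{6 \left(7 - \frac{3}{8}\right)} = \frac{1}{6 \cdot \frac{53}{8}} = \frac{1}{\frac{159}{4}} = \frac{4}{159} \approx 0.025157$)
$\frac{-5636 + 8318}{c + 22259} = \frac{-5636 + 8318}{\frac{4}{159} + 22259} = \frac{2682}{\frac{3539185}{159}} = 2682 \cdot \frac{159}{3539185} = \frac{426438}{3539185}$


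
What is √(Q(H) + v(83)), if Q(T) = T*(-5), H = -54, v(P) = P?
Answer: √353 ≈ 18.788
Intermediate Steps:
Q(T) = -5*T
√(Q(H) + v(83)) = √(-5*(-54) + 83) = √(270 + 83) = √353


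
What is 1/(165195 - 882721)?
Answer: -1/717526 ≈ -1.3937e-6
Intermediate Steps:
1/(165195 - 882721) = 1/(-717526) = -1/717526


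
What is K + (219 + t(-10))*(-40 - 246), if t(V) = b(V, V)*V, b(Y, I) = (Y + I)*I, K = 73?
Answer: 509439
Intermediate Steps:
b(Y, I) = I*(I + Y) (b(Y, I) = (I + Y)*I = I*(I + Y))
t(V) = 2*V³ (t(V) = (V*(V + V))*V = (V*(2*V))*V = (2*V²)*V = 2*V³)
K + (219 + t(-10))*(-40 - 246) = 73 + (219 + 2*(-10)³)*(-40 - 246) = 73 + (219 + 2*(-1000))*(-286) = 73 + (219 - 2000)*(-286) = 73 - 1781*(-286) = 73 + 509366 = 509439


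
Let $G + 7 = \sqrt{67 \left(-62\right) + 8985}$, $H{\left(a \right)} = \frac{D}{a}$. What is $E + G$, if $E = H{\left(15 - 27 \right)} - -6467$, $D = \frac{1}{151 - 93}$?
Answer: $\frac{4496159}{696} + \sqrt{4831} \approx 6529.5$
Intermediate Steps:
$D = \frac{1}{58} \approx 0.017241$
$H{\left(a \right)} = \frac{1}{58 a}$
$G = -7 + \sqrt{4831}$ ($G = -7 + \sqrt{67 \left(-62\right) + 8985} = -7 + \sqrt{-4154 + 8985} = -7 + \sqrt{4831} \approx 62.505$)
$E = \frac{4501031}{696}$ ($E = \frac{1}{58 \left(15 - 27\right)} - -6467 = \frac{1}{58 \left(-12\right)} + 6467 = \frac{1}{58} \left(- \frac{1}{12}\right) + 6467 = - \frac{1}{696} + 6467 = \frac{4501031}{696} \approx 6467.0$)
$E + G = \frac{4501031}{696} - \left(7 - \sqrt{4831}\right) = \frac{4496159}{696} + \sqrt{4831}$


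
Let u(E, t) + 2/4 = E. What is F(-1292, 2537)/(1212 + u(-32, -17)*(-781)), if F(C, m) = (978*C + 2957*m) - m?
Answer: 12471592/53189 ≈ 234.48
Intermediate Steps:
u(E, t) = -1/2 + E
F(C, m) = 978*C + 2956*m
F(-1292, 2537)/(1212 + u(-32, -17)*(-781)) = (978*(-1292) + 2956*2537)/(1212 + (-1/2 - 32)*(-781)) = (-1263576 + 7499372)/(1212 - 65/2*(-781)) = 6235796/(1212 + 50765/2) = 6235796/(53189/2) = 6235796*(2/53189) = 12471592/53189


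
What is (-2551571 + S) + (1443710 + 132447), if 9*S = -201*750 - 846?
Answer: -992258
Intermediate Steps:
S = -16844 (S = (-201*750 - 846)/9 = (-150750 - 846)/9 = (⅑)*(-151596) = -16844)
(-2551571 + S) + (1443710 + 132447) = (-2551571 - 16844) + (1443710 + 132447) = -2568415 + 1576157 = -992258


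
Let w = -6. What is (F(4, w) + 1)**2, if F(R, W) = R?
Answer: 25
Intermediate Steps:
(F(4, w) + 1)**2 = (4 + 1)**2 = 5**2 = 25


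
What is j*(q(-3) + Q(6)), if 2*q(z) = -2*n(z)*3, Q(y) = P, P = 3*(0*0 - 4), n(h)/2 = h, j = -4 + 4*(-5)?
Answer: -144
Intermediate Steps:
j = -24 (j = -4 - 20 = -24)
n(h) = 2*h
P = -12 (P = 3*(0 - 4) = 3*(-4) = -12)
Q(y) = -12
q(z) = -6*z (q(z) = (-4*z*3)/2 = (-12*z)/2 = -6*z)
j*(q(-3) + Q(6)) = -24*(-6*(-3) - 12) = -24*(18 - 12) = -24*6 = -144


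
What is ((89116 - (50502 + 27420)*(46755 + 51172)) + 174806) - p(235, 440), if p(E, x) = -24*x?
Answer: -7630393212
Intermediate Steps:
((89116 - (50502 + 27420)*(46755 + 51172)) + 174806) - p(235, 440) = ((89116 - (50502 + 27420)*(46755 + 51172)) + 174806) - (-24)*440 = ((89116 - 77922*97927) + 174806) - 1*(-10560) = ((89116 - 1*7630667694) + 174806) + 10560 = ((89116 - 7630667694) + 174806) + 10560 = (-7630578578 + 174806) + 10560 = -7630403772 + 10560 = -7630393212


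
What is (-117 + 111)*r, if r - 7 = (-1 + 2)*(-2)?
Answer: -30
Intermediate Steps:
r = 5 (r = 7 + (-1 + 2)*(-2) = 7 + 1*(-2) = 7 - 2 = 5)
(-117 + 111)*r = (-117 + 111)*5 = -6*5 = -30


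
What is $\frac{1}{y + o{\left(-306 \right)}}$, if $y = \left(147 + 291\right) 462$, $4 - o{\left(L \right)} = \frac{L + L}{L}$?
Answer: $\frac{1}{202358} \approx 4.9417 \cdot 10^{-6}$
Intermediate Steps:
$o{\left(L \right)} = 2$ ($o{\left(L \right)} = 4 - \frac{L + L}{L} = 4 - \frac{2 L}{L} = 4 - 2 = 2$)
$y = 202356$ ($y = 438 \cdot 462 = 202356$)
$\frac{1}{y + o{\left(-306 \right)}} = \frac{1}{202356 + 2} = \frac{1}{202358}$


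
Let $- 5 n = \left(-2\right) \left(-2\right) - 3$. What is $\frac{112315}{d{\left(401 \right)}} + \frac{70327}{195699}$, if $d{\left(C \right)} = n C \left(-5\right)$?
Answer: $\frac{22008134312}{78475299} \approx 280.45$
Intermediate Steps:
$n = - \frac{1}{5}$ ($n = - \frac{\left(-2\right) \left(-2\right) - 3}{5} = - \frac{4 - 3}{5} = \left(- \frac{1}{5}\right) 1 = - \frac{1}{5} \approx -0.2$)
$d{\left(C \right)} = C$ ($d{\left(C \right)} = - \frac{C}{5} \left(-5\right) = C$)
$\frac{112315}{d{\left(401 \right)}} + \frac{70327}{195699} = \frac{112315}{401} + \frac{70327}{195699} = \frac{22008134312}{78475299}$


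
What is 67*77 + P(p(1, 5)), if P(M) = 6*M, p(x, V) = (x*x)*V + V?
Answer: 5219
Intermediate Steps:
p(x, V) = V + V*x**2 (p(x, V) = x**2*V + V = V*x**2 + V = V + V*x**2)
67*77 + P(p(1, 5)) = 67*77 + 6*(5*(1 + 1**2)) = 5159 + 6*(5*(1 + 1)) = 5159 + 6*(5*2) = 5159 + 6*10 = 5159 + 60 = 5219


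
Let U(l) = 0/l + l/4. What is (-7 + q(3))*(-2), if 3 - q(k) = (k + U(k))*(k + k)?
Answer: 53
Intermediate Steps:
U(l) = l/4 (U(l) = 0 + l*(¼) = 0 + l/4 = l/4)
q(k) = 3 - 5*k²/2 (q(k) = 3 - (k + k/4)*(k + k) = 3 - 5*k/4*2*k = 3 - 5*k²/2)
(-7 + q(3))*(-2) = (-7 + (3 - 5/2*3²))*(-2) = (-7 + (3 - 5/2*9))*(-2) = (-7 + (3 - 45/2))*(-2) = (-7 - 39/2)*(-2) = -53/2*(-2) = 53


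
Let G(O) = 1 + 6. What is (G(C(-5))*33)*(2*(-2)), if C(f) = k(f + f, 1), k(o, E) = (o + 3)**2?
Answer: -924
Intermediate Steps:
k(o, E) = (3 + o)**2
C(f) = (3 + 2*f)**2 (C(f) = (3 + (f + f))**2 = (3 + 2*f)**2)
G(O) = 7
(G(C(-5))*33)*(2*(-2)) = (7*33)*(2*(-2)) = 231*(-4) = -924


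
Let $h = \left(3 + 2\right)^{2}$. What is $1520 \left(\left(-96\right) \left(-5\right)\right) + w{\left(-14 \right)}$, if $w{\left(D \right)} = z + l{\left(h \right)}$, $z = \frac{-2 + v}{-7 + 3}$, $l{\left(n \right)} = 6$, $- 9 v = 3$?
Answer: $\frac{8755279}{12} \approx 7.2961 \cdot 10^{5}$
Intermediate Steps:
$v = - \frac{1}{3}$ ($v = \left(- \frac{1}{9}\right) 3 = - \frac{1}{3} \approx -0.33333$)
$h = 25$ ($h = 5^{2} = 25$)
$z = \frac{7}{12}$ ($z = \frac{-2 - \frac{1}{3}}{-7 + 3} = - \frac{7}{3 \left(-4\right)} = \left(- \frac{7}{3}\right) \left(- \frac{1}{4}\right) = \frac{7}{12} \approx 0.58333$)
$w{\left(D \right)} = \frac{79}{12}$ ($w{\left(D \right)} = \frac{7}{12} + 6 = \frac{79}{12}$)
$1520 \left(\left(-96\right) \left(-5\right)\right) + w{\left(-14 \right)} = 1520 \left(\left(-96\right) \left(-5\right)\right) + \frac{79}{12} = 1520 \cdot 480 + \frac{79}{12} = 729600 + \frac{79}{12} = \frac{8755279}{12}$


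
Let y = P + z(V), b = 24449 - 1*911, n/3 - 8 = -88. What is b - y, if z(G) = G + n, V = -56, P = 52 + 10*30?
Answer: 23482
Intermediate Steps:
n = -240 (n = 24 + 3*(-88) = 24 - 264 = -240)
P = 352 (P = 52 + 300 = 352)
z(G) = -240 + G (z(G) = G - 240 = -240 + G)
b = 23538 (b = 24449 - 911 = 23538)
y = 56 (y = 352 + (-240 - 56) = 352 - 296 = 56)
b - y = 23538 - 1*56 = 23538 - 56 = 23482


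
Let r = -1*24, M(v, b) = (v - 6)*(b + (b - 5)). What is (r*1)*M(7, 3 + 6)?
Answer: -312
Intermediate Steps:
M(v, b) = (-6 + v)*(-5 + 2*b) (M(v, b) = (-6 + v)*(b + (-5 + b)) = (-6 + v)*(-5 + 2*b))
r = -24
(r*1)*M(7, 3 + 6) = (-24*1)*(30 - 12*(3 + 6) - 5*7 + 2*(3 + 6)*7) = -24*(30 - 12*9 - 35 + 2*9*7) = -24*(30 - 108 - 35 + 126) = -24*13 = -312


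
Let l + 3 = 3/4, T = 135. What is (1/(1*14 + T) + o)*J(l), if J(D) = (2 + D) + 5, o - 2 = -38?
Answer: -101897/596 ≈ -170.97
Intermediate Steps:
l = -9/4 (l = -3 + 3/4 = -3 + 3*(¼) = -3 + ¾ = -9/4 ≈ -2.2500)
o = -36 (o = 2 - 38 = -36)
J(D) = 7 + D
(1/(1*14 + T) + o)*J(l) = (1/(1*14 + 135) - 36)*(7 - 9/4) = (1/(14 + 135) - 36)*(19/4) = (1/149 - 36)*(19/4) = -5363/149*19/4 = -101897/596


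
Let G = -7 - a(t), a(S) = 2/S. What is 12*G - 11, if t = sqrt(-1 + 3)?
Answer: -95 - 12*sqrt(2) ≈ -111.97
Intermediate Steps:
t = sqrt(2) ≈ 1.4142
G = -7 - sqrt(2) (G = -7 - 2/(sqrt(2)) = -7 - 2*sqrt(2)/2 = -7 - sqrt(2) ≈ -8.4142)
12*G - 11 = 12*(-7 - sqrt(2)) - 11 = (-84 - 12*sqrt(2)) - 11 = -95 - 12*sqrt(2)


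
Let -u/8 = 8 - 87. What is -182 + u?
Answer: 450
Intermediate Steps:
u = 632 (u = -8*(8 - 87) = -8*(-79) = 632)
-182 + u = -182 + 632 = 450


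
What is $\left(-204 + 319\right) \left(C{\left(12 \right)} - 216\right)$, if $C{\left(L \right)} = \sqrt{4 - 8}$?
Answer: $-24840 + 230 i \approx -24840.0 + 230.0 i$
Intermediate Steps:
$C{\left(L \right)} = 2 i$ ($C{\left(L \right)} = \sqrt{-4} = 2 i$)
$\left(-204 + 319\right) \left(C{\left(12 \right)} - 216\right) = \left(-204 + 319\right) \left(2 i - 216\right) = 115 \left(-216 + 2 i\right) = -24840 + 230 i$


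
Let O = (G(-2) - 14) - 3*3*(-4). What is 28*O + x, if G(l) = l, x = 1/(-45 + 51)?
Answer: 3361/6 ≈ 560.17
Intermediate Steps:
x = ⅙ (x = 1/6 = ⅙ ≈ 0.16667)
O = 20 (O = (-2 - 14) - 3*3*(-4) = -16 - 9*(-4) = -16 + 36 = 20)
28*O + x = 28*20 + ⅙ = 560 + ⅙ = 3361/6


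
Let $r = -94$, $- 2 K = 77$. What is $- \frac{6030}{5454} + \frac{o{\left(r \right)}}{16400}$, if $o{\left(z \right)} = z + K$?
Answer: $- \frac{2213659}{1987680} \approx -1.1137$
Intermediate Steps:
$K = - \frac{77}{2}$ ($K = \left(- \frac{1}{2}\right) 77 = - \frac{77}{2} \approx -38.5$)
$o{\left(z \right)} = - \frac{77}{2} + z$ ($o{\left(z \right)} = z - \frac{77}{2} = - \frac{77}{2} + z$)
$- \frac{6030}{5454} + \frac{o{\left(r \right)}}{16400} = - \frac{6030}{5454} + \frac{- \frac{77}{2} - 94}{16400} = \left(-6030\right) \frac{1}{5454} - \frac{53}{6560} = - \frac{335}{303} - \frac{53}{6560} = - \frac{2213659}{1987680}$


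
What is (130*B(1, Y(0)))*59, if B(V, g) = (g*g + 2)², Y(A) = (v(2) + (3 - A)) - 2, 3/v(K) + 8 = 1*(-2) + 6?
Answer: 4176315/128 ≈ 32627.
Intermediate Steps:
v(K) = -¾ (v(K) = 3/(-8 + (1*(-2) + 6)) = 3/(-8 + (-2 + 6)) = 3/(-8 + 4) = 3/(-4) = 3*(-¼) = -¾)
Y(A) = ¼ - A (Y(A) = (-¾ + (3 - A)) - 2 = (9/4 - A) - 2 = ¼ - A)
B(V, g) = (2 + g²)² (B(V, g) = (g² + 2)² = (2 + g²)²)
(130*B(1, Y(0)))*59 = (130*(2 + (¼ - 1*0)²)²)*59 = (130*(2 + (¼ + 0)²)²)*59 = (130*(2 + (¼)²)²)*59 = (130*(2 + 1/16)²)*59 = (130*(33/16)²)*59 = (130*(1089/256))*59 = (70785/128)*59 = 4176315/128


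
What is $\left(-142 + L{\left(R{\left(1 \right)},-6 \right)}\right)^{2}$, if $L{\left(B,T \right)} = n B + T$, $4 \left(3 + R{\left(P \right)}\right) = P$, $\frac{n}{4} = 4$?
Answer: $36864$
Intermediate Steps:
$n = 16$ ($n = 4 \cdot 4 = 16$)
$R{\left(P \right)} = -3 + \frac{P}{4}$
$L{\left(B,T \right)} = T + 16 B$ ($L{\left(B,T \right)} = 16 B + T = T + 16 B$)
$\left(-142 + L{\left(R{\left(1 \right)},-6 \right)}\right)^{2} = \left(-142 + \left(-6 + 16 \left(-3 + \frac{1}{4} \cdot 1\right)\right)\right)^{2} = \left(-142 + \left(-6 + 16 \left(-3 + \frac{1}{4}\right)\right)\right)^{2} = \left(-142 + \left(-6 + 16 \left(- \frac{11}{4}\right)\right)\right)^{2} = \left(-142 - 50\right)^{2} = \left(-192\right)^{2} = 36864$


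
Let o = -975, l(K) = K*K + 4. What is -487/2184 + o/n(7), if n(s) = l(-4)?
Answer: -106957/2184 ≈ -48.973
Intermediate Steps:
l(K) = 4 + K² (l(K) = K² + 4 = 4 + K²)
n(s) = 20 (n(s) = 4 + (-4)² = 4 + 16 = 20)
-487/2184 + o/n(7) = -487/2184 - 975/20 = -487*1/2184 - 975*1/20 = -487/2184 - 195/4 = -106957/2184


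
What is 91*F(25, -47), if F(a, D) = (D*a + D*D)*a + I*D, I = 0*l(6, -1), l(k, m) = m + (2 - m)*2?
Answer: 2352350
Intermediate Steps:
l(k, m) = 4 - m (l(k, m) = m + (4 - 2*m) = 4 - m)
I = 0 (I = 0*(4 - 1*(-1)) = 0*(4 + 1) = 0*5 = 0)
F(a, D) = a*(D**2 + D*a) (F(a, D) = (D*a + D*D)*a + 0*D = (D*a + D**2)*a + 0 = (D**2 + D*a)*a + 0 = a*(D**2 + D*a) + 0 = a*(D**2 + D*a))
91*F(25, -47) = 91*(-47*25*(-47 + 25)) = 91*(-47*25*(-22)) = 91*25850 = 2352350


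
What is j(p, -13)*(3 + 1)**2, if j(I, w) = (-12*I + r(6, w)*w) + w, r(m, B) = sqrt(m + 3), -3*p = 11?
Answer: -128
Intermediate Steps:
p = -11/3 (p = -1/3*11 = -11/3 ≈ -3.6667)
r(m, B) = sqrt(3 + m)
j(I, w) = -12*I + 4*w (j(I, w) = (-12*I + sqrt(3 + 6)*w) + w = (-12*I + sqrt(9)*w) + w = (-12*I + 3*w) + w = -12*I + 4*w)
j(p, -13)*(3 + 1)**2 = (-12*(-11/3) + 4*(-13))*(3 + 1)**2 = (44 - 52)*4**2 = -8*16 = -128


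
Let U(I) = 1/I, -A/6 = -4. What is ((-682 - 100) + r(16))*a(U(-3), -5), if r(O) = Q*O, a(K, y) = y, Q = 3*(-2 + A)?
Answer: -1370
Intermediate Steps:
A = 24 (A = -6*(-4) = 24)
U(I) = 1/I
Q = 66 (Q = 3*(-2 + 24) = 3*22 = 66)
r(O) = 66*O
((-682 - 100) + r(16))*a(U(-3), -5) = ((-682 - 100) + 66*16)*(-5) = (-782 + 1056)*(-5) = 274*(-5) = -1370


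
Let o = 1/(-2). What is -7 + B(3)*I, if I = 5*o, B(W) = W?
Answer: -29/2 ≈ -14.500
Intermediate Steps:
o = -1/2 (o = 1*(-1/2) = -1/2 ≈ -0.50000)
I = -5/2 (I = 5*(-1/2) = -5/2 ≈ -2.5000)
-7 + B(3)*I = -7 + 3*(-5/2) = -7 - 15/2 = -29/2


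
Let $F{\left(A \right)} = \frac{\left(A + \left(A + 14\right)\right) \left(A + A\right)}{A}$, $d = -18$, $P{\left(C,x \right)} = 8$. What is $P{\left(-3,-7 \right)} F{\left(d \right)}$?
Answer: $-352$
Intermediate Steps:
$F{\left(A \right)} = 28 + 4 A$ ($F{\left(A \right)} = \frac{\left(A + \left(14 + A\right)\right) 2 A}{A} = \frac{\left(14 + 2 A\right) 2 A}{A} = \frac{2 A \left(14 + 2 A\right)}{A} = 28 + 4 A$)
$P{\left(-3,-7 \right)} F{\left(d \right)} = 8 \left(28 + 4 \left(-18\right)\right) = 8 \left(28 - 72\right) = 8 \left(-44\right) = -352$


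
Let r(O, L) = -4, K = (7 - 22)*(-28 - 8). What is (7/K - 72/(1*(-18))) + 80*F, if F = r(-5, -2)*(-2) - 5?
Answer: 131767/540 ≈ 244.01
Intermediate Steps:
K = 540 (K = -15*(-36) = 540)
F = 3 (F = -4*(-2) - 5 = 8 - 5 = 3)
(7/K - 72/(1*(-18))) + 80*F = (7/540 - 72/(1*(-18))) + 80*3 = (7*(1/540) - 72/(-18)) + 240 = (7/540 - 72*(-1/18)) + 240 = (7/540 + 4) + 240 = 2167/540 + 240 = 131767/540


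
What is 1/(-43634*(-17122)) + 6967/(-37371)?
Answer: -5205055054145/27919924476108 ≈ -0.18643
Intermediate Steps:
1/(-43634*(-17122)) + 6967/(-37371) = -1/43634*(-1/17122) + 6967*(-1/37371) = 1/747101348 - 6967/37371 = -5205055054145/27919924476108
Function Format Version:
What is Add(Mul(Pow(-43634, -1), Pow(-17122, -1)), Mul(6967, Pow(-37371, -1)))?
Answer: Rational(-5205055054145, 27919924476108) ≈ -0.18643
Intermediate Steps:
Add(Mul(Pow(-43634, -1), Pow(-17122, -1)), Mul(6967, Pow(-37371, -1))) = Add(Mul(Rational(-1, 43634), Rational(-1, 17122)), Mul(6967, Rational(-1, 37371))) = Add(Rational(1, 747101348), Rational(-6967, 37371)) = Rational(-5205055054145, 27919924476108)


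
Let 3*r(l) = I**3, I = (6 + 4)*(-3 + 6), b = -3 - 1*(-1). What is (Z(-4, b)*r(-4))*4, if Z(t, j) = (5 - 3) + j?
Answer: 0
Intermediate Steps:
b = -2 (b = -3 + 1 = -2)
I = 30 (I = 10*3 = 30)
r(l) = 9000 (r(l) = (1/3)*30**3 = (1/3)*27000 = 9000)
Z(t, j) = 2 + j
(Z(-4, b)*r(-4))*4 = ((2 - 2)*9000)*4 = (0*9000)*4 = 0*4 = 0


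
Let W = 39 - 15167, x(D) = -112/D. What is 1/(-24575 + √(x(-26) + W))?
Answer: -319475/7851294733 - 256*I*√39/7851294733 ≈ -4.0691e-5 - 2.0362e-7*I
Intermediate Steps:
W = -15128
1/(-24575 + √(x(-26) + W)) = 1/(-24575 + √(-112/(-26) - 15128)) = 1/(-24575 + √(-112*(-1/26) - 15128)) = 1/(-24575 + √(56/13 - 15128)) = 1/(-24575 + √(-196608/13)) = 1/(-24575 + 256*I*√39/13)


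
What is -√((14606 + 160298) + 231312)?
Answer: -2*√101554 ≈ -637.35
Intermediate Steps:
-√((14606 + 160298) + 231312) = -√(174904 + 231312) = -√406216 = -2*√101554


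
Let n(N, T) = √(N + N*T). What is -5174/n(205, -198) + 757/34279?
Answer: 757/34279 + 5174*I*√40385/40385 ≈ 0.022083 + 25.746*I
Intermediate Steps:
-5174/n(205, -198) + 757/34279 = -5174*√205/(205*√(1 - 198)) + 757/34279 = -5174*(-I*√40385/40385) + 757*(1/34279) = -5174*(-I*√40385/40385) + 757/34279 = -(-5174)*I*√40385/40385 + 757/34279 = 5174*I*√40385/40385 + 757/34279 = 757/34279 + 5174*I*√40385/40385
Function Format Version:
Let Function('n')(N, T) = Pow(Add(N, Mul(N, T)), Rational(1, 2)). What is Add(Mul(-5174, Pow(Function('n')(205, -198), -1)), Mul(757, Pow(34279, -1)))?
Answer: Add(Rational(757, 34279), Mul(Rational(5174, 40385), I, Pow(40385, Rational(1, 2)))) ≈ Add(0.022083, Mul(25.746, I))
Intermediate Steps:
Add(Mul(-5174, Pow(Function('n')(205, -198), -1)), Mul(757, Pow(34279, -1))) = Add(Mul(-5174, Pow(Pow(Mul(205, Add(1, -198)), Rational(1, 2)), -1)), Mul(757, Pow(34279, -1))) = Add(Mul(-5174, Pow(Pow(Mul(205, -197), Rational(1, 2)), -1)), Mul(757, Rational(1, 34279))) = Add(Mul(-5174, Pow(Pow(-40385, Rational(1, 2)), -1)), Rational(757, 34279)) = Add(Mul(-5174, Pow(Mul(I, Pow(40385, Rational(1, 2))), -1)), Rational(757, 34279)) = Add(Mul(-5174, Mul(Rational(-1, 40385), I, Pow(40385, Rational(1, 2)))), Rational(757, 34279)) = Add(Mul(Rational(5174, 40385), I, Pow(40385, Rational(1, 2))), Rational(757, 34279)) = Add(Rational(757, 34279), Mul(Rational(5174, 40385), I, Pow(40385, Rational(1, 2))))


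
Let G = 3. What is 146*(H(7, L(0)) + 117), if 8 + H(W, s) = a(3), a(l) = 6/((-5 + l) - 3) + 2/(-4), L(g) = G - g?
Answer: 78329/5 ≈ 15666.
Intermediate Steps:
L(g) = 3 - g
a(l) = -½ + 6/(-8 + l) (a(l) = 6/(-8 + l) + 2*(-¼) = 6/(-8 + l) - ½ = -½ + 6/(-8 + l))
H(W, s) = -97/10 (H(W, s) = -8 + (20 - 1*3)/(2*(-8 + 3)) = -8 + (½)*(20 - 3)/(-5) = -8 + (½)*(-⅕)*17 = -8 - 17/10 = -97/10)
146*(H(7, L(0)) + 117) = 146*(-97/10 + 117) = 146*(1073/10) = 78329/5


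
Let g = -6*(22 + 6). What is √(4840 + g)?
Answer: 8*√73 ≈ 68.352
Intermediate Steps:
g = -168 (g = -6*28 = -168)
√(4840 + g) = √(4840 - 168) = √4672 = 8*√73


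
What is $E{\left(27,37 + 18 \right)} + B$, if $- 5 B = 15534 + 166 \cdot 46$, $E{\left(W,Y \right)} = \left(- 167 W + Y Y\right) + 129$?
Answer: $-5989$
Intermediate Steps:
$E{\left(W,Y \right)} = 129 + Y^{2} - 167 W$ ($E{\left(W,Y \right)} = \left(- 167 W + Y^{2}\right) + 129 = \left(Y^{2} - 167 W\right) + 129 = 129 + Y^{2} - 167 W$)
$B = -4634$ ($B = - \frac{15534 + 166 \cdot 46}{5} = - \frac{15534 + 7636}{5} = \left(- \frac{1}{5}\right) 23170 = -4634$)
$E{\left(27,37 + 18 \right)} + B = \left(129 + \left(37 + 18\right)^{2} - 4509\right) - 4634 = \left(129 + 55^{2} - 4509\right) - 4634 = \left(129 + 3025 - 4509\right) - 4634 = -1355 - 4634 = -5989$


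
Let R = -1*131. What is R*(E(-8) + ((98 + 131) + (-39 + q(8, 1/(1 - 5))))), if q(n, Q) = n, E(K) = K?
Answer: -24890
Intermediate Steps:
R = -131
R*(E(-8) + ((98 + 131) + (-39 + q(8, 1/(1 - 5))))) = -131*(-8 + ((98 + 131) + (-39 + 8))) = -131*(-8 + (229 - 31)) = -131*(-8 + 198) = -131*190 = -24890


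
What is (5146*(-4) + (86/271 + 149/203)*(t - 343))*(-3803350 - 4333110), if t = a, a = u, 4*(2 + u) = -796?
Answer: 9469626456543200/55013 ≈ 1.7213e+11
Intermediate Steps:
u = -201 (u = -2 + (¼)*(-796) = -2 - 199 = -201)
a = -201
t = -201
(5146*(-4) + (86/271 + 149/203)*(t - 343))*(-3803350 - 4333110) = (5146*(-4) + (86/271 + 149/203)*(-201 - 343))*(-3803350 - 4333110) = (-20584 + (86*(1/271) + 149*(1/203))*(-544))*(-8136460) = (-20584 + (86/271 + 149/203)*(-544))*(-8136460) = (-20584 + (57837/55013)*(-544))*(-8136460) = (-20584 - 31463328/55013)*(-8136460) = -1163850920/55013*(-8136460) = 9469626456543200/55013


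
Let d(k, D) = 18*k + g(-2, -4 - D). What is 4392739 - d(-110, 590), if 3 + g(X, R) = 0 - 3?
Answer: 4394725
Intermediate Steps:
g(X, R) = -6 (g(X, R) = -3 + (0 - 3) = -3 - 3 = -6)
d(k, D) = -6 + 18*k (d(k, D) = 18*k - 6 = -6 + 18*k)
4392739 - d(-110, 590) = 4392739 - (-6 + 18*(-110)) = 4392739 - (-6 - 1980) = 4392739 - 1*(-1986) = 4392739 + 1986 = 4394725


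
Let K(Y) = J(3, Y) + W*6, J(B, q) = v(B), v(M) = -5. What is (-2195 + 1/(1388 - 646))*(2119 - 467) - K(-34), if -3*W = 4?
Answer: -192184613/53 ≈ -3.6261e+6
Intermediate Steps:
W = -4/3 (W = -1/3*4 = -4/3 ≈ -1.3333)
J(B, q) = -5
K(Y) = -13 (K(Y) = -5 - 4/3*6 = -5 - 8 = -13)
(-2195 + 1/(1388 - 646))*(2119 - 467) - K(-34) = (-2195 + 1/(1388 - 646))*(2119 - 467) - 1*(-13) = (-2195 + 1/742)*1652 + 13 = -1628689/742*1652 + 13 = -192185302/53 + 13 = -192184613/53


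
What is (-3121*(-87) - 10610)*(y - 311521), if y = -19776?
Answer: -86441019349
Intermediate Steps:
(-3121*(-87) - 10610)*(y - 311521) = (-3121*(-87) - 10610)*(-19776 - 311521) = (271527 - 10610)*(-331297) = 260917*(-331297) = -86441019349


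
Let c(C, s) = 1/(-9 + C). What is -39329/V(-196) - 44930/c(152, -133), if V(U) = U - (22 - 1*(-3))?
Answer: -1419883461/221 ≈ -6.4248e+6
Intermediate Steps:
V(U) = -25 + U (V(U) = U - (22 + 3) = U - 1*25 = U - 25 = -25 + U)
-39329/V(-196) - 44930/c(152, -133) = -39329/(-25 - 196) - 44930/(1/(-9 + 152)) = -39329/(-221) - 44930/(1/143) = -39329*(-1/221) - 44930/1/143 = 39329/221 - 44930*143 = 39329/221 - 6424990 = -1419883461/221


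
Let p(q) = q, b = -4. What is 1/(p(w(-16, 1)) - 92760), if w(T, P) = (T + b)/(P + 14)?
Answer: -3/278284 ≈ -1.0780e-5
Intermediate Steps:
w(T, P) = (-4 + T)/(14 + P) (w(T, P) = (T - 4)/(P + 14) = (-4 + T)/(14 + P))
1/(p(w(-16, 1)) - 92760) = 1/((-4 - 16)/(14 + 1) - 92760) = 1/(-20/15 - 92760) = 1/((1/15)*(-20) - 92760) = 1/(-4/3 - 92760) = 1/(-278284/3) = -3/278284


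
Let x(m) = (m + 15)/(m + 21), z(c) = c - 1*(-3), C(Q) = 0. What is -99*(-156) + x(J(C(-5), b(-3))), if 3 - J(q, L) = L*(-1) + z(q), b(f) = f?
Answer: 46334/3 ≈ 15445.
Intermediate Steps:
z(c) = 3 + c (z(c) = c + 3 = 3 + c)
J(q, L) = L - q (J(q, L) = 3 - (L*(-1) + (3 + q)) = 3 - (-L + (3 + q)) = 3 - (3 + q - L) = 3 + (-3 + L - q) = L - q)
x(m) = (15 + m)/(21 + m)
-99*(-156) + x(J(C(-5), b(-3))) = -99*(-156) + (15 + (-3 - 1*0))/(21 + (-3 - 1*0)) = 15444 + (15 + (-3 + 0))/(21 + (-3 + 0)) = 15444 + (15 - 3)/(21 - 3) = 15444 + 12/18 = 15444 + (1/18)*12 = 15444 + ⅔ = 46334/3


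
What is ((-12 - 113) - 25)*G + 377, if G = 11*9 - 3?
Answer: -14023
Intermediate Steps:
G = 96 (G = 99 - 3 = 96)
((-12 - 113) - 25)*G + 377 = ((-12 - 113) - 25)*96 + 377 = (-125 - 25)*96 + 377 = -150*96 + 377 = -14400 + 377 = -14023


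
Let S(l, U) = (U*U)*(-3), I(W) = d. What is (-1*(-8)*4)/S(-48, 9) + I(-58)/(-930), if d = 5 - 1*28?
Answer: -8057/75330 ≈ -0.10696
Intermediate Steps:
d = -23 (d = 5 - 28 = -23)
I(W) = -23
S(l, U) = -3*U**2 (S(l, U) = U**2*(-3) = -3*U**2)
(-1*(-8)*4)/S(-48, 9) + I(-58)/(-930) = (-1*(-8)*4)/((-3*9**2)) - 23/(-930) = (8*4)/((-3*81)) - 23*(-1/930) = 32/(-243) + 23/930 = 32*(-1/243) + 23/930 = -32/243 + 23/930 = -8057/75330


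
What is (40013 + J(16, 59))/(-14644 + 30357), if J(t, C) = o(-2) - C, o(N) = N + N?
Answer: 39950/15713 ≈ 2.5425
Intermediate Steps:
o(N) = 2*N
J(t, C) = -4 - C (J(t, C) = 2*(-2) - C = -4 - C)
(40013 + J(16, 59))/(-14644 + 30357) = (40013 + (-4 - 1*59))/(-14644 + 30357) = (40013 + (-4 - 59))/15713 = (40013 - 63)*(1/15713) = 39950*(1/15713) = 39950/15713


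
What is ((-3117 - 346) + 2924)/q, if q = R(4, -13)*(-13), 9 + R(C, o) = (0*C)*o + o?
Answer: -49/26 ≈ -1.8846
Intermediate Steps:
R(C, o) = -9 + o (R(C, o) = -9 + ((0*C)*o + o) = -9 + (0*o + o) = -9 + (0 + o) = -9 + o)
q = 286 (q = (-9 - 13)*(-13) = -22*(-13) = 286)
((-3117 - 346) + 2924)/q = ((-3117 - 346) + 2924)/286 = (-3463 + 2924)*(1/286) = -539*1/286 = -49/26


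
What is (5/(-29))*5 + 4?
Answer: 91/29 ≈ 3.1379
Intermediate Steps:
(5/(-29))*5 + 4 = (5*(-1/29))*5 + 4 = -5/29*5 + 4 = -25/29 + 4 = 91/29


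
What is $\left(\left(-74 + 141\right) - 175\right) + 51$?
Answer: $-57$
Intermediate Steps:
$\left(\left(-74 + 141\right) - 175\right) + 51 = \left(67 - 175\right) + 51 = -108 + 51 = -57$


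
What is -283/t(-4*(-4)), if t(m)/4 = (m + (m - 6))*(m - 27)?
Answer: 283/1144 ≈ 0.24738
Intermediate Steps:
t(m) = 4*(-27 + m)*(-6 + 2*m) (t(m) = 4*((m + (m - 6))*(m - 27)) = 4*((m + (-6 + m))*(-27 + m)) = 4*((-6 + 2*m)*(-27 + m)) = 4*((-27 + m)*(-6 + 2*m)) = 4*(-27 + m)*(-6 + 2*m))
-283/t(-4*(-4)) = -283/(648 - (-960)*(-4) + 8*(-4*(-4))²) = -283/(648 - 240*16 + 8*16²) = -283/(648 - 3840 + 8*256) = -283/(648 - 3840 + 2048) = -283/(-1144) = -283*(-1/1144) = 283/1144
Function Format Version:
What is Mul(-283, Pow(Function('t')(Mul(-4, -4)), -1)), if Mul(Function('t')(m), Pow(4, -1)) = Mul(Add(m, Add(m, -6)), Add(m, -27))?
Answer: Rational(283, 1144) ≈ 0.24738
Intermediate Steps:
Function('t')(m) = Mul(4, Add(-27, m), Add(-6, Mul(2, m))) (Function('t')(m) = Mul(4, Mul(Add(m, Add(m, -6)), Add(m, -27))) = Mul(4, Mul(Add(m, Add(-6, m)), Add(-27, m))) = Mul(4, Mul(Add(-6, Mul(2, m)), Add(-27, m))) = Mul(4, Mul(Add(-27, m), Add(-6, Mul(2, m)))) = Mul(4, Add(-27, m), Add(-6, Mul(2, m))))
Mul(-283, Pow(Function('t')(Mul(-4, -4)), -1)) = Mul(-283, Pow(Add(648, Mul(-240, Mul(-4, -4)), Mul(8, Pow(Mul(-4, -4), 2))), -1)) = Mul(-283, Pow(Add(648, Mul(-240, 16), Mul(8, Pow(16, 2))), -1)) = Mul(-283, Pow(Add(648, -3840, Mul(8, 256)), -1)) = Mul(-283, Pow(Add(648, -3840, 2048), -1)) = Mul(-283, Pow(-1144, -1)) = Mul(-283, Rational(-1, 1144)) = Rational(283, 1144)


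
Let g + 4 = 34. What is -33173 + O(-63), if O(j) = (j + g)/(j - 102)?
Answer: -165864/5 ≈ -33173.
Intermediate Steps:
g = 30 (g = -4 + 34 = 30)
O(j) = (30 + j)/(-102 + j) (O(j) = (j + 30)/(j - 102) = (30 + j)/(-102 + j))
-33173 + O(-63) = -33173 + (30 - 63)/(-102 - 63) = -33173 - 33/(-165) = -33173 - 1/165*(-33) = -33173 + ⅕ = -165864/5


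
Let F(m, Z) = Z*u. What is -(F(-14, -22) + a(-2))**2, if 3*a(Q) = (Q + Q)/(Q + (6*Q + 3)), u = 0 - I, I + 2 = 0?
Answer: -2096704/1089 ≈ -1925.3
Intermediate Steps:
I = -2 (I = -2 + 0 = -2)
u = 2 (u = 0 - 1*(-2) = 0 + 2 = 2)
F(m, Z) = 2*Z (F(m, Z) = Z*2 = 2*Z)
a(Q) = 2*Q/(3*(3 + 7*Q)) (a(Q) = ((Q + Q)/(Q + (6*Q + 3)))/3 = ((2*Q)/(Q + (3 + 6*Q)))/3 = ((2*Q)/(3 + 7*Q))/3 = (2*Q/(3 + 7*Q))/3 = 2*Q/(3*(3 + 7*Q)))
-(F(-14, -22) + a(-2))**2 = -(2*(-22) + (2/3)*(-2)/(3 + 7*(-2)))**2 = -(-44 + (2/3)*(-2)/(3 - 14))**2 = -(-44 + (2/3)*(-2)/(-11))**2 = -(-44 + (2/3)*(-2)*(-1/11))**2 = -(-44 + 4/33)**2 = -(-1448/33)**2 = -1*2096704/1089 = -2096704/1089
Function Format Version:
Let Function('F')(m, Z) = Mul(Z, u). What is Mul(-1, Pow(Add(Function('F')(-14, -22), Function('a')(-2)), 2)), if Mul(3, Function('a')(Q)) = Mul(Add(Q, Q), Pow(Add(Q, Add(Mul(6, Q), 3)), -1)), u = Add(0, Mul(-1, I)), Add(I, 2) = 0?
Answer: Rational(-2096704, 1089) ≈ -1925.3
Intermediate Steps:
I = -2 (I = Add(-2, 0) = -2)
u = 2 (u = Add(0, Mul(-1, -2)) = Add(0, 2) = 2)
Function('F')(m, Z) = Mul(2, Z) (Function('F')(m, Z) = Mul(Z, 2) = Mul(2, Z))
Function('a')(Q) = Mul(Rational(2, 3), Q, Pow(Add(3, Mul(7, Q)), -1)) (Function('a')(Q) = Mul(Rational(1, 3), Mul(Add(Q, Q), Pow(Add(Q, Add(Mul(6, Q), 3)), -1))) = Mul(Rational(1, 3), Mul(Mul(2, Q), Pow(Add(Q, Add(3, Mul(6, Q))), -1))) = Mul(Rational(1, 3), Mul(Mul(2, Q), Pow(Add(3, Mul(7, Q)), -1))) = Mul(Rational(1, 3), Mul(2, Q, Pow(Add(3, Mul(7, Q)), -1))) = Mul(Rational(2, 3), Q, Pow(Add(3, Mul(7, Q)), -1)))
Mul(-1, Pow(Add(Function('F')(-14, -22), Function('a')(-2)), 2)) = Mul(-1, Pow(Add(Mul(2, -22), Mul(Rational(2, 3), -2, Pow(Add(3, Mul(7, -2)), -1))), 2)) = Mul(-1, Pow(Add(-44, Mul(Rational(2, 3), -2, Pow(Add(3, -14), -1))), 2)) = Mul(-1, Pow(Add(-44, Mul(Rational(2, 3), -2, Pow(-11, -1))), 2)) = Mul(-1, Pow(Add(-44, Mul(Rational(2, 3), -2, Rational(-1, 11))), 2)) = Mul(-1, Pow(Add(-44, Rational(4, 33)), 2)) = Mul(-1, Pow(Rational(-1448, 33), 2)) = Mul(-1, Rational(2096704, 1089)) = Rational(-2096704, 1089)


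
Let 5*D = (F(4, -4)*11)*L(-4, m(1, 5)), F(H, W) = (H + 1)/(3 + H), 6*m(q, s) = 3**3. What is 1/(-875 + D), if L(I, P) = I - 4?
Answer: -7/6213 ≈ -0.0011267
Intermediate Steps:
m(q, s) = 9/2 (m(q, s) = (1/6)*3**3 = (1/6)*27 = 9/2)
L(I, P) = -4 + I
F(H, W) = (1 + H)/(3 + H)
D = -88/7 (D = ((((1 + 4)/(3 + 4))*11)*(-4 - 4))/5 = (((5/7)*11)*(-8))/5 = ((55/7)*(-8))/5 = (1/5)*(-440/7) = -88/7 ≈ -12.571)
1/(-875 + D) = 1/(-875 - 88/7) = 1/(-6213/7) = -7/6213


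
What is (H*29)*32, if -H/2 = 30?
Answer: -55680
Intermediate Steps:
H = -60 (H = -2*30 = -60)
(H*29)*32 = -60*29*32 = -1740*32 = -55680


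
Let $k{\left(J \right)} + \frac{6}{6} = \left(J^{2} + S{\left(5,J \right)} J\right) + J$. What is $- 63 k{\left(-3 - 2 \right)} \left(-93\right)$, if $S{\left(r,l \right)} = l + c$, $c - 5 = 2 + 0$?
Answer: $52731$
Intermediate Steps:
$c = 7$ ($c = 5 + \left(2 + 0\right) = 5 + 2 = 7$)
$S{\left(r,l \right)} = 7 + l$ ($S{\left(r,l \right)} = l + 7 = 7 + l$)
$k{\left(J \right)} = -1 + J + J^{2} + J \left(7 + J\right)$ ($k{\left(J \right)} = -1 + \left(\left(J^{2} + \left(7 + J\right) J\right) + J\right) = -1 + \left(\left(J^{2} + J \left(7 + J\right)\right) + J\right) = -1 + \left(J + J^{2} + J \left(7 + J\right)\right) = -1 + J + J^{2} + J \left(7 + J\right)$)
$- 63 k{\left(-3 - 2 \right)} \left(-93\right) = - 63 \left(-1 + 2 \left(-3 - 2\right)^{2} + 8 \left(-3 - 2\right)\right) \left(-93\right) = - 63 \left(-1 + 2 \left(-5\right)^{2} + 8 \left(-5\right)\right) \left(-93\right) = - 63 \left(-1 + 2 \cdot 25 - 40\right) \left(-93\right) = - 63 \left(-1 + 50 - 40\right) \left(-93\right) = \left(-63\right) 9 \left(-93\right) = \left(-567\right) \left(-93\right) = 52731$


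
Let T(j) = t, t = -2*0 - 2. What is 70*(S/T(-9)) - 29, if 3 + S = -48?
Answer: 1756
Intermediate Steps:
S = -51 (S = -3 - 48 = -51)
t = -2 (t = 0 - 2 = -2)
T(j) = -2
70*(S/T(-9)) - 29 = 70*(-51/(-2)) - 29 = 70*(-51*(-½)) - 29 = 70*(51/2) - 29 = 1785 - 29 = 1756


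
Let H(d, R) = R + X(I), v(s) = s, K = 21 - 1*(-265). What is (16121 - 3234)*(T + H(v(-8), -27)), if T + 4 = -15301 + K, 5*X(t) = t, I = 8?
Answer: -969385914/5 ≈ -1.9388e+8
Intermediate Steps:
K = 286 (K = 21 + 265 = 286)
X(t) = t/5
H(d, R) = 8/5 + R (H(d, R) = R + (⅕)*8 = R + 8/5 = 8/5 + R)
T = -15019 (T = -4 + (-15301 + 286) = -4 - 15015 = -15019)
(16121 - 3234)*(T + H(v(-8), -27)) = (16121 - 3234)*(-15019 + (8/5 - 27)) = 12887*(-15019 - 127/5) = 12887*(-75222/5) = -969385914/5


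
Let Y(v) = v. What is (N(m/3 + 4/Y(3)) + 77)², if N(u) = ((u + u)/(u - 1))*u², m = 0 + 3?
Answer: 2989441/324 ≈ 9226.7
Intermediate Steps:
m = 3
N(u) = 2*u³/(-1 + u) (N(u) = ((2*u)/(-1 + u))*u² = (2*u/(-1 + u))*u² = 2*u³/(-1 + u))
(N(m/3 + 4/Y(3)) + 77)² = (2*(3/3 + 4/3)³/(-1 + (3/3 + 4/3)) + 77)² = (2*(3*(⅓) + 4*(⅓))³/(-1 + (3*(⅓) + 4*(⅓))) + 77)² = (2*(1 + 4/3)³/(-1 + (1 + 4/3)) + 77)² = (2*(7/3)³/(-1 + 7/3) + 77)² = (2*(343/27)/(4/3) + 77)² = (2*(343/27)*(¾) + 77)² = (343/18 + 77)² = (1729/18)² = 2989441/324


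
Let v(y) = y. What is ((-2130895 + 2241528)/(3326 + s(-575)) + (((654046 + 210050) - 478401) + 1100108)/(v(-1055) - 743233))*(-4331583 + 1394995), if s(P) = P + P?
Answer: -1814942313978421/12652896 ≈ -1.4344e+8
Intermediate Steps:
s(P) = 2*P
((-2130895 + 2241528)/(3326 + s(-575)) + (((654046 + 210050) - 478401) + 1100108)/(v(-1055) - 743233))*(-4331583 + 1394995) = ((-2130895 + 2241528)/(3326 + 2*(-575)) + (((654046 + 210050) - 478401) + 1100108)/(-1055 - 743233))*(-4331583 + 1394995) = (110633/(3326 - 1150) + ((864096 - 478401) + 1100108)/(-744288))*(-2936588) = (110633/2176 + (385695 + 1100108)*(-1/744288))*(-2936588) = (110633*(1/2176) + 1485803*(-1/744288))*(-2936588) = (110633/2176 - 1485803/744288)*(-2936588) = (2472178343/50611584)*(-2936588) = -1814942313978421/12652896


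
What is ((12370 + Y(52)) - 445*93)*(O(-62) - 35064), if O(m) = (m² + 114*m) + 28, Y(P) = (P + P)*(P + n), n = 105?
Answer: 485404620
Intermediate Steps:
Y(P) = 2*P*(105 + P) (Y(P) = (P + P)*(P + 105) = (2*P)*(105 + P) = 2*P*(105 + P))
O(m) = 28 + m² + 114*m
((12370 + Y(52)) - 445*93)*(O(-62) - 35064) = ((12370 + 2*52*(105 + 52)) - 445*93)*((28 + (-62)² + 114*(-62)) - 35064) = ((12370 + 2*52*157) - 41385)*((28 + 3844 - 7068) - 35064) = ((12370 + 16328) - 41385)*(-3196 - 35064) = (28698 - 41385)*(-38260) = -12687*(-38260) = 485404620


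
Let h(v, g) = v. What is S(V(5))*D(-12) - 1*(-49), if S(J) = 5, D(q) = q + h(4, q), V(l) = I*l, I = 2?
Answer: 9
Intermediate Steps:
V(l) = 2*l
D(q) = 4 + q (D(q) = q + 4 = 4 + q)
S(V(5))*D(-12) - 1*(-49) = 5*(4 - 12) - 1*(-49) = 5*(-8) + 49 = -40 + 49 = 9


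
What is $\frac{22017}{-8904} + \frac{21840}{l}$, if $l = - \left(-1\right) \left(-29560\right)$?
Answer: $- \frac{7044049}{2193352} \approx -3.2115$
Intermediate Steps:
$l = -29560$ ($l = \left(-1\right) 29560 = -29560$)
$\frac{22017}{-8904} + \frac{21840}{l} = \frac{22017}{-8904} + \frac{21840}{-29560} = 22017 \left(- \frac{1}{8904}\right) + 21840 \left(- \frac{1}{29560}\right) = - \frac{7339}{2968} - \frac{546}{739} = - \frac{7044049}{2193352}$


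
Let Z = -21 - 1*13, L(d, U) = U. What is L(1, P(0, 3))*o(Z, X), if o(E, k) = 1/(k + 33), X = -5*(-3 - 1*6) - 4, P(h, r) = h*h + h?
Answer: 0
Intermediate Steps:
P(h, r) = h + h**2 (P(h, r) = h**2 + h = h + h**2)
X = 41 (X = -5*(-3 - 6) - 4 = -5*(-9) - 4 = 45 - 4 = 41)
Z = -34 (Z = -21 - 13 = -34)
o(E, k) = 1/(33 + k)
L(1, P(0, 3))*o(Z, X) = (0*(1 + 0))/(33 + 41) = (0*1)/74 = 0*(1/74) = 0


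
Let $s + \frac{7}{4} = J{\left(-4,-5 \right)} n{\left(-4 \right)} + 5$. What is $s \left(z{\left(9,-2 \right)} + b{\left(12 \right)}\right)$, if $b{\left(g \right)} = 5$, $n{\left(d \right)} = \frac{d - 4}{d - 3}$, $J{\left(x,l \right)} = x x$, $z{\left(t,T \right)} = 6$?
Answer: $\frac{6633}{28} \approx 236.89$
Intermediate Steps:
$J{\left(x,l \right)} = x^{2}$
$n{\left(d \right)} = \frac{-4 + d}{-3 + d}$
$s = \frac{603}{28}$ ($s = - \frac{7}{4} + \left(\left(-4\right)^{2} \frac{-4 - 4}{-3 - 4} + 5\right) = - \frac{7}{4} + \left(16 \frac{1}{-7} \left(-8\right) + 5\right) = - \frac{7}{4} + \left(16 \left(\left(- \frac{1}{7}\right) \left(-8\right)\right) + 5\right) = - \frac{7}{4} + \left(16 \cdot \frac{8}{7} + 5\right) = - \frac{7}{4} + \left(\frac{128}{7} + 5\right) = - \frac{7}{4} + \frac{163}{7} = \frac{603}{28} \approx 21.536$)
$s \left(z{\left(9,-2 \right)} + b{\left(12 \right)}\right) = \frac{603 \left(6 + 5\right)}{28} = \frac{603}{28} \cdot 11 = \frac{6633}{28}$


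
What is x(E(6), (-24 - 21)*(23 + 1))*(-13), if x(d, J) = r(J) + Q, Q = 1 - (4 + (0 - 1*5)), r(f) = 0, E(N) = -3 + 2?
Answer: -26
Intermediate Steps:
E(N) = -1
Q = 2 (Q = 1 - (4 + (0 - 5)) = 1 - (4 - 5) = 1 - 1*(-1) = 1 + 1 = 2)
x(d, J) = 2 (x(d, J) = 0 + 2 = 2)
x(E(6), (-24 - 21)*(23 + 1))*(-13) = 2*(-13) = -26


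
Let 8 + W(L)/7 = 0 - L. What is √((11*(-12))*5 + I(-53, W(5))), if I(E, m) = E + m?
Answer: 2*I*√201 ≈ 28.355*I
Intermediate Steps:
W(L) = -56 - 7*L (W(L) = -56 + 7*(0 - L) = -56 + 7*(-L) = -56 - 7*L)
√((11*(-12))*5 + I(-53, W(5))) = √((11*(-12))*5 + (-53 + (-56 - 7*5))) = √(-132*5 + (-53 + (-56 - 35))) = √(-660 + (-53 - 91)) = √(-660 - 144) = √(-804) = 2*I*√201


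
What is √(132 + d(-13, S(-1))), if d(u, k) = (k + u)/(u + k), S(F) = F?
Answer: √133 ≈ 11.533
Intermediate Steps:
d(u, k) = 1 (d(u, k) = (k + u)/(k + u) = 1)
√(132 + d(-13, S(-1))) = √(132 + 1) = √133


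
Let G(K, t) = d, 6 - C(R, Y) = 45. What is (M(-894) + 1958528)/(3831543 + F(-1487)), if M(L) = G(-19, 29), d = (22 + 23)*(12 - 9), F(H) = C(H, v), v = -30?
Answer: 1958663/3831504 ≈ 0.51120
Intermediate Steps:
C(R, Y) = -39 (C(R, Y) = 6 - 1*45 = 6 - 45 = -39)
F(H) = -39
d = 135 (d = 45*3 = 135)
G(K, t) = 135
M(L) = 135
(M(-894) + 1958528)/(3831543 + F(-1487)) = (135 + 1958528)/(3831543 - 39) = 1958663/3831504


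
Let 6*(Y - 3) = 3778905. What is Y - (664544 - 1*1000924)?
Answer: 1932401/2 ≈ 9.6620e+5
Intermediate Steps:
Y = 1259641/2 (Y = 3 + (⅙)*3778905 = 3 + 1259635/2 = 1259641/2 ≈ 6.2982e+5)
Y - (664544 - 1*1000924) = 1259641/2 - (664544 - 1*1000924) = 1259641/2 - (664544 - 1000924) = 1259641/2 - 1*(-336380) = 1259641/2 + 336380 = 1932401/2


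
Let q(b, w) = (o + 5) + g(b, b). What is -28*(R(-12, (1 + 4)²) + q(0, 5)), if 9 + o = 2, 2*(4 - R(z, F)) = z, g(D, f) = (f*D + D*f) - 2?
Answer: -168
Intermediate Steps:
g(D, f) = -2 + 2*D*f (g(D, f) = (D*f + D*f) - 2 = 2*D*f - 2 = -2 + 2*D*f)
R(z, F) = 4 - z/2
o = -7 (o = -9 + 2 = -7)
q(b, w) = -4 + 2*b² (q(b, w) = (-7 + 5) + (-2 + 2*b*b) = -2 + (-2 + 2*b²) = -4 + 2*b²)
-28*(R(-12, (1 + 4)²) + q(0, 5)) = -28*((4 - ½*(-12)) + (-4 + 2*0²)) = -28*((4 + 6) + (-4 + 2*0)) = -28*(10 + (-4 + 0)) = -28*(10 - 4) = -28*6 = -168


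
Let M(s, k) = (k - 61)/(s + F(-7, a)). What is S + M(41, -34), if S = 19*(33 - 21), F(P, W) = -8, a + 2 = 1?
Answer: 7429/33 ≈ 225.12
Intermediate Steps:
a = -1 (a = -2 + 1 = -1)
S = 228 (S = 19*12 = 228)
M(s, k) = (-61 + k)/(-8 + s) (M(s, k) = (k - 61)/(s - 8) = (-61 + k)/(-8 + s))
S + M(41, -34) = 228 + (-61 - 34)/(-8 + 41) = 228 - 95/33 = 7429/33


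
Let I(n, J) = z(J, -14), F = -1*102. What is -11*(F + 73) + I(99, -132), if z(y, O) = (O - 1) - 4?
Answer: 300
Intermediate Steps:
F = -102
z(y, O) = -5 + O (z(y, O) = (-1 + O) - 4 = -5 + O)
I(n, J) = -19 (I(n, J) = -5 - 14 = -19)
-11*(F + 73) + I(99, -132) = -11*(-102 + 73) - 19 = -11*(-29) - 19 = 319 - 19 = 300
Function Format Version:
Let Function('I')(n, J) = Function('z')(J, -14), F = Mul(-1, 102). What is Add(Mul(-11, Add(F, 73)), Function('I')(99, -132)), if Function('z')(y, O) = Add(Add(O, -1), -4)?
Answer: 300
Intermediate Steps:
F = -102
Function('z')(y, O) = Add(-5, O) (Function('z')(y, O) = Add(Add(-1, O), -4) = Add(-5, O))
Function('I')(n, J) = -19 (Function('I')(n, J) = Add(-5, -14) = -19)
Add(Mul(-11, Add(F, 73)), Function('I')(99, -132)) = Add(Mul(-11, Add(-102, 73)), -19) = Add(Mul(-11, -29), -19) = Add(319, -19) = 300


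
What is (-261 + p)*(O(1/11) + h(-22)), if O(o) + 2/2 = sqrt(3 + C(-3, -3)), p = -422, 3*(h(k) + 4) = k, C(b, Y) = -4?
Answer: 25271/3 - 683*I ≈ 8423.7 - 683.0*I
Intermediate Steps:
h(k) = -4 + k/3
O(o) = -1 + I (O(o) = -1 + sqrt(3 - 4) = -1 + sqrt(-1) = -1 + I)
(-261 + p)*(O(1/11) + h(-22)) = (-261 - 422)*((-1 + I) + (-4 + (1/3)*(-22))) = -683*((-1 + I) + (-4 - 22/3)) = -683*((-1 + I) - 34/3) = -683*(-37/3 + I) = 25271/3 - 683*I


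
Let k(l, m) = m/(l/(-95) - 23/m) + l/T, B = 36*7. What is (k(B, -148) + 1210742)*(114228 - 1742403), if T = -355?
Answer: -4914453625354215630/2492881 ≈ -1.9714e+12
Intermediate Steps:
B = 252
k(l, m) = -l/355 + m/(-23/m - l/95) (k(l, m) = m/(l/(-95) - 23/m) + l/(-355) = m/(l*(-1/95) - 23/m) + l*(-1/355) = m/(-l/95 - 23/m) - l/355 = m/(-23/m - l/95) - l/355 = -l/355 + m/(-23/m - l/95))
(k(B, -148) + 1210742)*(114228 - 1742403) = ((-33725*(-148)² - 2185*252 - 1*(-148)*252²)/(355*(2185 + 252*(-148))) + 1210742)*(114228 - 1742403) = ((-33725*21904 - 550620 - 1*(-148)*63504)/(355*(2185 - 37296)) + 1210742)*(-1628175) = ((1/355)*(-738712400 - 550620 + 9398592)/(-35111) + 1210742)*(-1628175) = ((1/355)*(-1/35111)*(-729864428) + 1210742)*(-1628175) = (729864428/12464405 + 1210742)*(-1628175) = (15091908502938/12464405)*(-1628175) = -4914453625354215630/2492881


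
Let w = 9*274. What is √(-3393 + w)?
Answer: 3*I*√103 ≈ 30.447*I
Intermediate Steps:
w = 2466
√(-3393 + w) = √(-3393 + 2466) = √(-927) = 3*I*√103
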